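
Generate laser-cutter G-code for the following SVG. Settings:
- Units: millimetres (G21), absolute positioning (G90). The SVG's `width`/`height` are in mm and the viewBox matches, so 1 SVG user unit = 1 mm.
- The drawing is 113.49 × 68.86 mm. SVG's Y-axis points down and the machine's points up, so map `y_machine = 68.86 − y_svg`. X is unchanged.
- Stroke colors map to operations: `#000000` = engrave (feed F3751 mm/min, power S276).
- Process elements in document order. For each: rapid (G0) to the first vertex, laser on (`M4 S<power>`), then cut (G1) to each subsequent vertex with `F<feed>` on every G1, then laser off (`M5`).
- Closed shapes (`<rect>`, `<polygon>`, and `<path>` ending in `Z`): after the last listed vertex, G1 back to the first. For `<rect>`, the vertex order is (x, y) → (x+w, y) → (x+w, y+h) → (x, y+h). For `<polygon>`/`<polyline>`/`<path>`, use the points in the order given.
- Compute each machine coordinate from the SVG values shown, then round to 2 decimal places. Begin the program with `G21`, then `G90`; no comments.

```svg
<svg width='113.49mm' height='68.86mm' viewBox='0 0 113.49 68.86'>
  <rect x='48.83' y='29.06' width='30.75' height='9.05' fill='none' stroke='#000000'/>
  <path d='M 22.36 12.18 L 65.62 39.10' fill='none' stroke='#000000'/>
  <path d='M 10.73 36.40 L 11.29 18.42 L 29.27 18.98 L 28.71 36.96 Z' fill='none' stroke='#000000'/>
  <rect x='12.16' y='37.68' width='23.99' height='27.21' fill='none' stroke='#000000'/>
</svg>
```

1 u = 1 mm; y_m = 68.86 − y.

[1] `<rect>` rectangle, #000000→engrave S276 F3751: (48.83,39.80) → (79.58,39.80) → (79.58,30.75) → (48.83,30.75) → (48.83,39.80) (closed)

[2] `<path>` line segment, #000000→engrave S276 F3751: (22.36,56.68) → (65.62,29.76)

[3] `<path>` regular polygon, #000000→engrave S276 F3751: (10.73,32.46) → (11.29,50.44) → (29.27,49.88) → (28.71,31.90) → (10.73,32.46) (closed)

[4] `<rect>` rectangle, #000000→engrave S276 F3751: (12.16,31.18) → (36.15,31.18) → (36.15,3.97) → (12.16,3.97) → (12.16,31.18) (closed)

G21
G90
G0 X48.83 Y39.80
M4 S276
G1 X79.58 Y39.80 F3751
G1 X79.58 Y30.75 F3751
G1 X48.83 Y30.75 F3751
G1 X48.83 Y39.80 F3751
M5
G0 X22.36 Y56.68
M4 S276
G1 X65.62 Y29.76 F3751
M5
G0 X10.73 Y32.46
M4 S276
G1 X11.29 Y50.44 F3751
G1 X29.27 Y49.88 F3751
G1 X28.71 Y31.90 F3751
G1 X10.73 Y32.46 F3751
M5
G0 X12.16 Y31.18
M4 S276
G1 X36.15 Y31.18 F3751
G1 X36.15 Y3.97 F3751
G1 X12.16 Y3.97 F3751
G1 X12.16 Y31.18 F3751
M5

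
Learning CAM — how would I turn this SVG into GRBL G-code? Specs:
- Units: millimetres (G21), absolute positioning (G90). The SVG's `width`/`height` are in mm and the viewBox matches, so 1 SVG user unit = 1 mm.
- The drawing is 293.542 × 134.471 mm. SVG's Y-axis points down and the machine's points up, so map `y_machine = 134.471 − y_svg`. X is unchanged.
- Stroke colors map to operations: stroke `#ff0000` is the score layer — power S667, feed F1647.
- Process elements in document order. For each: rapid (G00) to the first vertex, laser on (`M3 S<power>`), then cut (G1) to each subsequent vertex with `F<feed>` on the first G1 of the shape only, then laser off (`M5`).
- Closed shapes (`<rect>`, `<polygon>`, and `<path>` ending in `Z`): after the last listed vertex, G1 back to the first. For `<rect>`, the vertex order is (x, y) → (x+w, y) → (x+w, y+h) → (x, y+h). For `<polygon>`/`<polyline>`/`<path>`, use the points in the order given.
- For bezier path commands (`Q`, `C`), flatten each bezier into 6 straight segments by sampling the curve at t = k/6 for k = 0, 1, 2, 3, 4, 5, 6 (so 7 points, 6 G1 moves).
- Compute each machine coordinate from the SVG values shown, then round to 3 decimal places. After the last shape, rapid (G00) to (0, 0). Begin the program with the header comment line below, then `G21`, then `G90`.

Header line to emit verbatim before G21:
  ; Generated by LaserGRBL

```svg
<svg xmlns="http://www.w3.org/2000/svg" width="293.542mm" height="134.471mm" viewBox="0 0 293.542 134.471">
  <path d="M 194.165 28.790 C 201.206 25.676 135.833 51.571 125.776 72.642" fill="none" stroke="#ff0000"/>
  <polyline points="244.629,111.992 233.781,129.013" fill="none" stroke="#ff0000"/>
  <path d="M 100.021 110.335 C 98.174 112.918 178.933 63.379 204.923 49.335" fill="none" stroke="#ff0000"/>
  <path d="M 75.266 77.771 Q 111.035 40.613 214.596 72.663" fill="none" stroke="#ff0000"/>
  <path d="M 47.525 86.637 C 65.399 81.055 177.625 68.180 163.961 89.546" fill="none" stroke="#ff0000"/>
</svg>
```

; Generated by LaserGRBL
G21
G90
G00 X194.165 Y105.681
M3 S667
G1 X192.242 Y104.977 F1647
G1 X181.799 Y100.378
G1 X166.382 Y92.824
G1 X149.541 Y83.255
G1 X134.823 Y72.610
G1 X125.776 Y61.829
M5
G00 X244.629 Y22.479
M3 S667
G1 X233.781 Y5.458 F1647
M5
G00 X100.021 Y24.136
M3 S667
G1 X105.345 Y26.782 F1647
G1 X120.621 Y35.682
G1 X142.033 Y48.401
G1 X165.765 Y62.505
G1 X188.000 Y75.562
G1 X204.923 Y85.136
M5
G00 X75.266 Y56.700
M3 S667
G1 X89.072 Y67.164 F1647
G1 X106.644 Y73.782
G1 X127.983 Y76.556
G1 X153.088 Y75.485
G1 X181.959 Y70.569
G1 X214.596 Y61.808
M5
G00 X47.525 Y47.834
M3 S667
G1 X63.305 Y51.040 F1647
G1 X88.693 Y54.309
G1 X117.570 Y56.485
G1 X143.819 Y56.416
G1 X161.322 Y52.947
G1 X163.961 Y44.925
M5
G00 X0.000 Y0.000

1 u = 1 mm; y_m = 134.471 − y.

[1] `<path>` cubic bezier, #ff0000→score S667 F1647: (194.165,105.681) → (192.242,104.977) → (181.799,100.378) → (166.382,92.824) → (149.541,83.255) → (134.823,72.610) → (125.776,61.829)

[2] `<polyline>` line segment, #ff0000→score S667 F1647: (244.629,22.479) → (233.781,5.458)

[3] `<path>` cubic bezier, #ff0000→score S667 F1647: (100.021,24.136) → (105.345,26.782) → (120.621,35.682) → (142.033,48.401) → (165.765,62.505) → (188.000,75.562) → (204.923,85.136)

[4] `<path>` quadratic bezier, #ff0000→score S667 F1647: (75.266,56.700) → (89.072,67.164) → (106.644,73.782) → (127.983,76.556) → (153.088,75.485) → (181.959,70.569) → (214.596,61.808)

[5] `<path>` cubic bezier, #ff0000→score S667 F1647: (47.525,47.834) → (63.305,51.040) → (88.693,54.309) → (117.570,56.485) → (143.819,56.416) → (161.322,52.947) → (163.961,44.925)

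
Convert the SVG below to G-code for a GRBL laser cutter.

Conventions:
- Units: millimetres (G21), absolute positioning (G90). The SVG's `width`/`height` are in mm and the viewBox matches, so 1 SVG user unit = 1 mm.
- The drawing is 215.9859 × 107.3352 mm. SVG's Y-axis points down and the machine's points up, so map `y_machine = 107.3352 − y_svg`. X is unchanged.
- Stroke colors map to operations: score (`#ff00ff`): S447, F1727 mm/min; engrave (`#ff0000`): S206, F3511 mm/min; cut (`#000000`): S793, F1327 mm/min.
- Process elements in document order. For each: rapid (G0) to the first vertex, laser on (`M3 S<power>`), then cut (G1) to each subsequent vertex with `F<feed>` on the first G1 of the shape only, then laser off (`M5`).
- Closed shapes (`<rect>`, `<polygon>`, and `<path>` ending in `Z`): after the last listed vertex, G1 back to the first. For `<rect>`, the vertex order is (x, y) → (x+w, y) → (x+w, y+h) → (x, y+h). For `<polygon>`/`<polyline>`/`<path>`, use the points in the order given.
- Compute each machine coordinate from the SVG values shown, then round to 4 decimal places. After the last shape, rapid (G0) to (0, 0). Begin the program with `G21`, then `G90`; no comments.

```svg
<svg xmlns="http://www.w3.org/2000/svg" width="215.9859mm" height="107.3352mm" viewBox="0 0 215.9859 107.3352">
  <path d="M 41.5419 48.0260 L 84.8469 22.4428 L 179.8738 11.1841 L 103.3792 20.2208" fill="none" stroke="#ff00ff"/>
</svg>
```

1 u = 1 mm; y_m = 107.3352 − y.

[1] `<path>` open polyline, #ff00ff→score S447 F1727: (41.5419,59.3092) → (84.8469,84.8924) → (179.8738,96.1511) → (103.3792,87.1144)

G21
G90
G0 X41.5419 Y59.3092
M3 S447
G1 X84.8469 Y84.8924 F1727
G1 X179.8738 Y96.1511
G1 X103.3792 Y87.1144
M5
G0 X0.0000 Y0.0000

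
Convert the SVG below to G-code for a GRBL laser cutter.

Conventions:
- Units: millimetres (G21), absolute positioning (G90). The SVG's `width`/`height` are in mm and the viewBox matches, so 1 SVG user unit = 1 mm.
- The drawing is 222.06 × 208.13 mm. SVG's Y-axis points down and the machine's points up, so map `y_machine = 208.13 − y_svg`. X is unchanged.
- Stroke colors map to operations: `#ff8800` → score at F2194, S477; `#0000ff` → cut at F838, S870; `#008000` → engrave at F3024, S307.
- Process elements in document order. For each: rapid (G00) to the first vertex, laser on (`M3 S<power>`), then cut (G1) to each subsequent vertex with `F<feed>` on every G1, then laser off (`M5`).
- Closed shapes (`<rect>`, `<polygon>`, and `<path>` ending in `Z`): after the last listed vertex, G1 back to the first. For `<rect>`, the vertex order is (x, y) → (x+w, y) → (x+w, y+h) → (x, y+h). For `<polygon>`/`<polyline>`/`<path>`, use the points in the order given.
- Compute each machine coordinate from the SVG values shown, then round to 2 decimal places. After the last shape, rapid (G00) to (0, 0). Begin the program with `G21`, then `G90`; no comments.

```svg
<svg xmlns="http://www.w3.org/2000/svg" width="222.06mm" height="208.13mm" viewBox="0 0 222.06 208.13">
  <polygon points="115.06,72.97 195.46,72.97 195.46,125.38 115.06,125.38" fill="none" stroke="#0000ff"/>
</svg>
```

G21
G90
G00 X115.06 Y135.16
M3 S870
G1 X195.46 Y135.16 F838
G1 X195.46 Y82.75 F838
G1 X115.06 Y82.75 F838
G1 X115.06 Y135.16 F838
M5
G00 X0.00 Y0.00

1 u = 1 mm; y_m = 208.13 − y.

[1] `<polygon>` rectangle, #0000ff→cut S870 F838: (115.06,135.16) → (195.46,135.16) → (195.46,82.75) → (115.06,82.75) → (115.06,135.16) (closed)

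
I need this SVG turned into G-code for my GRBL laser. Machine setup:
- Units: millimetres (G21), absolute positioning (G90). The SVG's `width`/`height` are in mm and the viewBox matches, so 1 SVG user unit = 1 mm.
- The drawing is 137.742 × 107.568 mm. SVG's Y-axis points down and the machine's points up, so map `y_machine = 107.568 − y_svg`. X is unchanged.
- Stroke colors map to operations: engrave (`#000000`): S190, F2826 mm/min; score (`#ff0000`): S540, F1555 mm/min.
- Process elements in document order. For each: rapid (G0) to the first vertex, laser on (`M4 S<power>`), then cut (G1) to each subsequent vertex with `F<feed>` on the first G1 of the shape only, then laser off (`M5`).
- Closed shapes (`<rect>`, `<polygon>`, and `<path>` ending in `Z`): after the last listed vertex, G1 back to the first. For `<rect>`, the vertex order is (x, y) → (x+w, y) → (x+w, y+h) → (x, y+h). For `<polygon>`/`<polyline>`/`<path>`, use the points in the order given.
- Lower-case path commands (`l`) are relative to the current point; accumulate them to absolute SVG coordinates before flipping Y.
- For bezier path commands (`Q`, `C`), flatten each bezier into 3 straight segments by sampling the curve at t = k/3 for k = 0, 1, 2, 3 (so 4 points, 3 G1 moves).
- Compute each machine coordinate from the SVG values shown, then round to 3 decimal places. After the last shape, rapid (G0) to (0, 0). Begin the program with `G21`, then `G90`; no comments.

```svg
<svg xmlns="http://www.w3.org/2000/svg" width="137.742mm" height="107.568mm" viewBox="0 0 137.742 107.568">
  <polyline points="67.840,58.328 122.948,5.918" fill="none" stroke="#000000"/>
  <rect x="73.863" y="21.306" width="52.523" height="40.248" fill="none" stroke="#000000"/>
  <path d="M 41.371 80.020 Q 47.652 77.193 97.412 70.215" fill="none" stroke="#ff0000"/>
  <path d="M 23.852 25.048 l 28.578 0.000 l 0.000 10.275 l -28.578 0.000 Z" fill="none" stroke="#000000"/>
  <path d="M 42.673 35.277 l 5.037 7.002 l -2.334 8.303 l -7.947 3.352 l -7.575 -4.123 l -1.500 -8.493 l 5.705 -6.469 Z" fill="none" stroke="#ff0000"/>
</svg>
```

G21
G90
G0 X67.840 Y49.240
M4 S190
G1 X122.948 Y101.650 F2826
M5
G0 X73.863 Y86.262
M4 S190
G1 X126.386 Y86.262 F2826
G1 X126.386 Y46.014
G1 X73.863 Y46.014
G1 X73.863 Y86.262
M5
G0 X41.371 Y27.548
M4 S540
G1 X50.389 Y29.894 F1555
G1 X69.070 Y33.162
G1 X97.412 Y37.353
M5
G0 X23.852 Y82.520
M4 S190
G1 X52.430 Y82.520 F2826
G1 X52.430 Y72.245
G1 X23.852 Y72.245
G1 X23.852 Y82.520
M5
G0 X42.673 Y72.291
M4 S540
G1 X47.710 Y65.289 F1555
G1 X45.376 Y56.986
G1 X37.429 Y53.634
G1 X29.854 Y57.757
G1 X28.354 Y66.250
G1 X34.059 Y72.719
G1 X42.673 Y72.291
M5
G0 X0.000 Y0.000

1 u = 1 mm; y_m = 107.568 − y.

[1] `<polyline>` line segment, #000000→engrave S190 F2826: (67.840,49.240) → (122.948,101.650)

[2] `<rect>` rectangle, #000000→engrave S190 F2826: (73.863,86.262) → (126.386,86.262) → (126.386,46.014) → (73.863,46.014) → (73.863,86.262) (closed)

[3] `<path>` quadratic bezier, #ff0000→score S540 F1555: (41.371,27.548) → (50.389,29.894) → (69.070,33.162) → (97.412,37.353)

[4] `<path>` rectangle, #000000→engrave S190 F2826: (23.852,82.520) → (52.430,82.520) → (52.430,72.245) → (23.852,72.245) → (23.852,82.520) (closed)

[5] `<path>` regular polygon, #ff0000→score S540 F1555: (42.673,72.291) → (47.710,65.289) → (45.376,56.986) → (37.429,53.634) → (29.854,57.757) → (28.354,66.250) → (34.059,72.719) → (42.673,72.291) (closed)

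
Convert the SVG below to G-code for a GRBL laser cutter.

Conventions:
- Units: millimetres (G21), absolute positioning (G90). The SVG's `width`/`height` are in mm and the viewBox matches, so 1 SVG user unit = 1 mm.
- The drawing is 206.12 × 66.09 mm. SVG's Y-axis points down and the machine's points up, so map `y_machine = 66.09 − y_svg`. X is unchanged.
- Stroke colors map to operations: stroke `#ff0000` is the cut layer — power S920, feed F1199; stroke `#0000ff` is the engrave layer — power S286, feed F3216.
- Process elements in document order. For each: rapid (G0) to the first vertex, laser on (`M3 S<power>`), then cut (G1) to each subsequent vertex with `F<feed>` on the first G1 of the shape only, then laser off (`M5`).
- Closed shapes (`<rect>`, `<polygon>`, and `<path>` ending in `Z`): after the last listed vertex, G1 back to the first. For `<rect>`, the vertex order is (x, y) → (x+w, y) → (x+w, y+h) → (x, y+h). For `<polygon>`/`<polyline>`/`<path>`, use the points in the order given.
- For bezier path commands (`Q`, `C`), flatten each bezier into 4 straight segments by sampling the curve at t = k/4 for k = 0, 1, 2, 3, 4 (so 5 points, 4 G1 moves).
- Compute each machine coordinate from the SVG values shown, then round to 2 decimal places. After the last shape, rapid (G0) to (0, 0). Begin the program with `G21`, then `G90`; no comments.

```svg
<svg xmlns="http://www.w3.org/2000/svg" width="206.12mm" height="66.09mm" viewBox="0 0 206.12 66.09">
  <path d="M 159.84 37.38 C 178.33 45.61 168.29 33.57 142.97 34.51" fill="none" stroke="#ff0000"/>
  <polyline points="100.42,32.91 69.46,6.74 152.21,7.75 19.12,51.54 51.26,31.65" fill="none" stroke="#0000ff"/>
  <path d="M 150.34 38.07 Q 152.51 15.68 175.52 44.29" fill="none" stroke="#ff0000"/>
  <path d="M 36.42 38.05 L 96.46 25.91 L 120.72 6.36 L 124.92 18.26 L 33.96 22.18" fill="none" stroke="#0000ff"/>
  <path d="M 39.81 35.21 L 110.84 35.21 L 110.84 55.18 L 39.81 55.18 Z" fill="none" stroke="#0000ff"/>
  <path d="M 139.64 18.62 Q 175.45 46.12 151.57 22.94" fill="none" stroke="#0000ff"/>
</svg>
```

G21
G90
G0 X159.84 Y28.71
M3 S920
G1 X168.57 Y25.82 F1199
G1 X167.83 Y27.41
G1 X158.89 Y30.37
G1 X142.97 Y31.58
M5
G0 X100.42 Y33.18
M3 S286
G1 X69.46 Y59.35 F3216
G1 X152.21 Y58.34
G1 X19.12 Y14.55
G1 X51.26 Y34.44
M5
G0 X150.34 Y28.02
M3 S920
G1 X152.73 Y36.03 F1199
G1 X157.72 Y37.66
G1 X165.32 Y32.92
G1 X175.52 Y21.80
M5
G0 X36.42 Y28.04
M3 S286
G1 X96.46 Y40.18 F3216
G1 X120.72 Y59.73
G1 X124.92 Y47.83
G1 X33.96 Y43.91
M5
G0 X39.81 Y30.88
M3 S286
G1 X110.84 Y30.88 F3216
G1 X110.84 Y10.91
G1 X39.81 Y10.91
G1 X39.81 Y30.88
M5
G0 X139.64 Y47.47
M3 S286
G1 X153.81 Y36.89 F3216
G1 X160.53 Y32.64
G1 X159.78 Y34.73
G1 X151.57 Y43.15
M5
G0 X0.00 Y0.00

1 u = 1 mm; y_m = 66.09 − y.

[1] `<path>` cubic bezier, #ff0000→cut S920 F1199: (159.84,28.71) → (168.57,25.82) → (167.83,27.41) → (158.89,30.37) → (142.97,31.58)

[2] `<polyline>` open polyline, #0000ff→engrave S286 F3216: (100.42,33.18) → (69.46,59.35) → (152.21,58.34) → (19.12,14.55) → (51.26,34.44)

[3] `<path>` quadratic bezier, #ff0000→cut S920 F1199: (150.34,28.02) → (152.73,36.03) → (157.72,37.66) → (165.32,32.92) → (175.52,21.80)

[4] `<path>` open polyline, #0000ff→engrave S286 F3216: (36.42,28.04) → (96.46,40.18) → (120.72,59.73) → (124.92,47.83) → (33.96,43.91)

[5] `<path>` rectangle, #0000ff→engrave S286 F3216: (39.81,30.88) → (110.84,30.88) → (110.84,10.91) → (39.81,10.91) → (39.81,30.88) (closed)

[6] `<path>` quadratic bezier, #0000ff→engrave S286 F3216: (139.64,47.47) → (153.81,36.89) → (160.53,32.64) → (159.78,34.73) → (151.57,43.15)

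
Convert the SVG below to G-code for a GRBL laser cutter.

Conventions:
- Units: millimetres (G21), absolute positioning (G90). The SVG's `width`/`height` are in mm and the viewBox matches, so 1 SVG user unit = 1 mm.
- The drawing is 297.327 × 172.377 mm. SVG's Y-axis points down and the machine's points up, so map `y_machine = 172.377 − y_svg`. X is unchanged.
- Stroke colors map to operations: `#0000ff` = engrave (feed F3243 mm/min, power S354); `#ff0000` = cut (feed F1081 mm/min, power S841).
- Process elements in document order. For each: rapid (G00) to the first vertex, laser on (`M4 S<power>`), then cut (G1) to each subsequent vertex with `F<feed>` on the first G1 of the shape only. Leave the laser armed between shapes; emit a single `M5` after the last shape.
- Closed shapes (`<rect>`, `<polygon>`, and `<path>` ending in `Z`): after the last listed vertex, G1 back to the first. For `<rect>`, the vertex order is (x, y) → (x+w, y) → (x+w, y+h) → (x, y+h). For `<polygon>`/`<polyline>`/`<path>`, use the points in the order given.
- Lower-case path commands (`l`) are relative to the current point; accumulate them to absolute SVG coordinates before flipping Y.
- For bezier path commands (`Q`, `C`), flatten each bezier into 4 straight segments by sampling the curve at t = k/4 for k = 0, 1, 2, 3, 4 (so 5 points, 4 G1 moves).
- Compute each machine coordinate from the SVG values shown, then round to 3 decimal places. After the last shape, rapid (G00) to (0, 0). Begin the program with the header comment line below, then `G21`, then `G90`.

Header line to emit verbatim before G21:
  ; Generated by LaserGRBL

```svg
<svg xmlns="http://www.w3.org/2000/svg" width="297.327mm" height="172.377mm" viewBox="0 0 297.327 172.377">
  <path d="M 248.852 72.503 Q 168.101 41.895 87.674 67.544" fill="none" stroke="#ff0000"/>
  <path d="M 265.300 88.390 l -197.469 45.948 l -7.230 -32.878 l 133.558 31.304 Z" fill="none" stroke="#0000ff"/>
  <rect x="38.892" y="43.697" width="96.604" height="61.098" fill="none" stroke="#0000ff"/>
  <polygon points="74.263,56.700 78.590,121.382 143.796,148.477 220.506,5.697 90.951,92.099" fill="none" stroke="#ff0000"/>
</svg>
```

; Generated by LaserGRBL
G21
G90
G00 X248.852 Y99.874
M4 S841
G1 X208.497 Y111.662 F1081
G1 X168.182 Y116.418
G1 X127.908 Y114.141
G1 X87.674 Y104.833
G00 X265.300 Y83.987
M4 S354
G1 X67.831 Y38.039 F3243
G1 X60.601 Y70.917
G1 X194.159 Y39.613
G1 X265.300 Y83.987
G00 X38.892 Y128.680
M4 S354
G1 X135.496 Y128.680 F3243
G1 X135.496 Y67.582
G1 X38.892 Y67.582
G1 X38.892 Y128.680
G00 X74.263 Y115.677
M4 S841
G1 X78.590 Y50.995 F1081
G1 X143.796 Y23.900
G1 X220.506 Y166.680
G1 X90.951 Y80.278
G1 X74.263 Y115.677
M5
G00 X0.000 Y0.000

Since the viewBox matches the mm dimensions, user units are millimetres directly. The only transform is the Y-flip y_m = 172.377 − y_svg.

Shape 1 is a quadratic bezier drawn with `<path>`. Its stroke #ff0000 means cut at S841, F1081. After flipping Y the toolpath is (248.852,99.874) → (208.497,111.662) → (168.182,116.418) → (127.908,114.141) → (87.674,104.833).

Shape 2 is a closed polygon drawn with `<path>`. Its stroke #0000ff means engrave at S354, F3243. After flipping Y the toolpath is (265.300,83.987) → (67.831,38.039) → (60.601,70.917) → (194.159,39.613) → (265.300,83.987), returning to the start.

Shape 3 is a rectangle drawn with `<rect>`. Its stroke #0000ff means engrave at S354, F3243. After flipping Y the toolpath is (38.892,128.680) → (135.496,128.680) → (135.496,67.582) → (38.892,67.582) → (38.892,128.680), returning to the start.

Shape 4 is a closed polygon drawn with `<polygon>`. Its stroke #ff0000 means cut at S841, F1081. After flipping Y the toolpath is (74.263,115.677) → (78.590,50.995) → (143.796,23.900) → (220.506,166.680) → (90.951,80.278) → (74.263,115.677), returning to the start.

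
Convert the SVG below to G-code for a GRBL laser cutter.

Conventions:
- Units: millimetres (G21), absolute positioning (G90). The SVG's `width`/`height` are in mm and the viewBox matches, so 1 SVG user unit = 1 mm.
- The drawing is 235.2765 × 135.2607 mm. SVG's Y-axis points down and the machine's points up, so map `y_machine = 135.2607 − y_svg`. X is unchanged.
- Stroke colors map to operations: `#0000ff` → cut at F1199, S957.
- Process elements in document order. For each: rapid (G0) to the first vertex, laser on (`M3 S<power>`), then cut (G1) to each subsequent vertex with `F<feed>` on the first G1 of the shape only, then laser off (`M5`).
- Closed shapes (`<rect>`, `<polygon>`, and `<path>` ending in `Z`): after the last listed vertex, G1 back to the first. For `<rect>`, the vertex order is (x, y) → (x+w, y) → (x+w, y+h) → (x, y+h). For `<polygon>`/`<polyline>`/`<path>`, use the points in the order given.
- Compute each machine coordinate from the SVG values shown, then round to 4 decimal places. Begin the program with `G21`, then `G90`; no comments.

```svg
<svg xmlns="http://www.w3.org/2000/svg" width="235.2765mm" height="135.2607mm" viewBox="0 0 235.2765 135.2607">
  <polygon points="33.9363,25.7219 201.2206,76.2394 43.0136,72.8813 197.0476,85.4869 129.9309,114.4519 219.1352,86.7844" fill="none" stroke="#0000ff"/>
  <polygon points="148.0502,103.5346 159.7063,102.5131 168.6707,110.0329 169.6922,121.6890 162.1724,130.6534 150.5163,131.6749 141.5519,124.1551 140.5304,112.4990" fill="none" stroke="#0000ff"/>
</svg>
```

G21
G90
G0 X33.9363 Y109.5388
M3 S957
G1 X201.2206 Y59.0213 F1199
G1 X43.0136 Y62.3794
G1 X197.0476 Y49.7738
G1 X129.9309 Y20.8088
G1 X219.1352 Y48.4763
G1 X33.9363 Y109.5388
M5
G0 X148.0502 Y31.7261
M3 S957
G1 X159.7063 Y32.7476 F1199
G1 X168.6707 Y25.2278
G1 X169.6922 Y13.5717
G1 X162.1724 Y4.6073
G1 X150.5163 Y3.5858
G1 X141.5519 Y11.1056
G1 X140.5304 Y22.7617
G1 X148.0502 Y31.7261
M5

viewBox `0 0 235.2765 135.2607` with mm width/height → 1 unit = 1 mm. Flip: y_m = 135.2607 − y_svg.

**Shape 1** — `<polygon>` closed polygon, stroke `#0000ff` → cut (S957, F1199). Machine vertices: (33.9363,109.5388) → (201.2206,59.0213) → (43.0136,62.3794) → (197.0476,49.7738) → (129.9309,20.8088) → (219.1352,48.4763) → (33.9363,109.5388). Closed: final G1 returns to the first vertex.

**Shape 2** — `<polygon>` regular polygon, stroke `#0000ff` → cut (S957, F1199). Machine vertices: (148.0502,31.7261) → (159.7063,32.7476) → (168.6707,25.2278) → (169.6922,13.5717) → (162.1724,4.6073) → (150.5163,3.5858) → (141.5519,11.1056) → (140.5304,22.7617) → (148.0502,31.7261). Closed: final G1 returns to the first vertex.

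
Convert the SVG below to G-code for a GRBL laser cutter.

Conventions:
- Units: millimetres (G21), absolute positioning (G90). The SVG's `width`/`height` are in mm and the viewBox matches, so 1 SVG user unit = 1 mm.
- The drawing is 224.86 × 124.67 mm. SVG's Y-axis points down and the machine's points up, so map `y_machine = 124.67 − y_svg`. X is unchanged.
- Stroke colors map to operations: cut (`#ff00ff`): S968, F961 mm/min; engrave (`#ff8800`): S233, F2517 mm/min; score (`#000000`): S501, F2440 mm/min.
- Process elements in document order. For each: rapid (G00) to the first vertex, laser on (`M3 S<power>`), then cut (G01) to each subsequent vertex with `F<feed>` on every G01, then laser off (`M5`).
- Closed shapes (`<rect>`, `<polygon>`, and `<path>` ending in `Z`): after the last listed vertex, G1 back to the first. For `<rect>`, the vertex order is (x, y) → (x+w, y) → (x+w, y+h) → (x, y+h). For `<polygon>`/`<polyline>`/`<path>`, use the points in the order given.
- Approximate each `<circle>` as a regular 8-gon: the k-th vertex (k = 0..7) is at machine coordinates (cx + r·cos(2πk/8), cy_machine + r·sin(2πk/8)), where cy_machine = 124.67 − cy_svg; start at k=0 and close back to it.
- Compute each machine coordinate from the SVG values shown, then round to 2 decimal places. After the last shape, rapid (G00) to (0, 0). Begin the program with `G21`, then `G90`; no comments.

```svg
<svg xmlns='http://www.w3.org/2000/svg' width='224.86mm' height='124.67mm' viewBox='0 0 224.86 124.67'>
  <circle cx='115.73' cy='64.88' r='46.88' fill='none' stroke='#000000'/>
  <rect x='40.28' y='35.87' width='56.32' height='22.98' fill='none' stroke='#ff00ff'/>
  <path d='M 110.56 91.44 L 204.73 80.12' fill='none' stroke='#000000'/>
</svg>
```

1 u = 1 mm; y_m = 124.67 − y.

[1] `<circle>` circle, #000000→score S501 F2440: (162.61,59.79) → (148.88,92.94) → (115.73,106.67) → (82.58,92.94) → (68.85,59.79) → (82.58,26.64) → (115.73,12.91) → (148.88,26.64) → (162.61,59.79) (closed)

[2] `<rect>` rectangle, #ff00ff→cut S968 F961: (40.28,88.80) → (96.60,88.80) → (96.60,65.82) → (40.28,65.82) → (40.28,88.80) (closed)

[3] `<path>` line segment, #000000→score S501 F2440: (110.56,33.23) → (204.73,44.55)

G21
G90
G00 X162.61 Y59.79
M3 S501
G01 X148.88 Y92.94 F2440
G01 X115.73 Y106.67 F2440
G01 X82.58 Y92.94 F2440
G01 X68.85 Y59.79 F2440
G01 X82.58 Y26.64 F2440
G01 X115.73 Y12.91 F2440
G01 X148.88 Y26.64 F2440
G01 X162.61 Y59.79 F2440
M5
G00 X40.28 Y88.80
M3 S968
G01 X96.60 Y88.80 F961
G01 X96.60 Y65.82 F961
G01 X40.28 Y65.82 F961
G01 X40.28 Y88.80 F961
M5
G00 X110.56 Y33.23
M3 S501
G01 X204.73 Y44.55 F2440
M5
G00 X0.00 Y0.00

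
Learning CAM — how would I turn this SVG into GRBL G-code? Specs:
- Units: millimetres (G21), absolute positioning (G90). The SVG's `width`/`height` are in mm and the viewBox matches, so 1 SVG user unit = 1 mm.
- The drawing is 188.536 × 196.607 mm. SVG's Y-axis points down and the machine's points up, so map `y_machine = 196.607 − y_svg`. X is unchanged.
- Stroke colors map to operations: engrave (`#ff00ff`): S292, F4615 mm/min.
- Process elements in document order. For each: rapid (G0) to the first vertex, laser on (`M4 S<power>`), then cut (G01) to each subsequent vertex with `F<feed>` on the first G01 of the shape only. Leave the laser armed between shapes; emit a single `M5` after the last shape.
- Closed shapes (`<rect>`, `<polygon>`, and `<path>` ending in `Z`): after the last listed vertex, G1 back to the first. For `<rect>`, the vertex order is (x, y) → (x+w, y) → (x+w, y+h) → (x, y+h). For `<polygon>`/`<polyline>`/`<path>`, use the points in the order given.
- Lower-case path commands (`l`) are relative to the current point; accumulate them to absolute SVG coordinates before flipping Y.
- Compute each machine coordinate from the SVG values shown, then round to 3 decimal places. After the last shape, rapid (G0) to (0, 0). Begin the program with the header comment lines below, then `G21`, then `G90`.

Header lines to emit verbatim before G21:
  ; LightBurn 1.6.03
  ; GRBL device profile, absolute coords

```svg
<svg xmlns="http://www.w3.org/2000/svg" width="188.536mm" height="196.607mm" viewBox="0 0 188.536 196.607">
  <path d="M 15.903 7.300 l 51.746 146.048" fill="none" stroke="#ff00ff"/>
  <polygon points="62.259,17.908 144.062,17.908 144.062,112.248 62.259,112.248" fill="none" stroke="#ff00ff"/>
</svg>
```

; LightBurn 1.6.03
; GRBL device profile, absolute coords
G21
G90
G0 X15.903 Y189.307
M4 S292
G01 X67.649 Y43.259 F4615
G0 X62.259 Y178.699
M4 S292
G01 X144.062 Y178.699 F4615
G01 X144.062 Y84.359
G01 X62.259 Y84.359
G01 X62.259 Y178.699
M5
G0 X0.000 Y0.000

viewBox `0 0 188.536 196.607` with mm width/height → 1 unit = 1 mm. Flip: y_m = 196.607 − y_svg.

**Shape 1** — `<path>` line segment, stroke `#ff00ff` → engrave (S292, F4615). Machine vertices: (15.903,189.307) → (67.649,43.259). Open path.

**Shape 2** — `<polygon>` rectangle, stroke `#ff00ff` → engrave (S292, F4615). Machine vertices: (62.259,178.699) → (144.062,178.699) → (144.062,84.359) → (62.259,84.359) → (62.259,178.699). Closed: final G1 returns to the first vertex.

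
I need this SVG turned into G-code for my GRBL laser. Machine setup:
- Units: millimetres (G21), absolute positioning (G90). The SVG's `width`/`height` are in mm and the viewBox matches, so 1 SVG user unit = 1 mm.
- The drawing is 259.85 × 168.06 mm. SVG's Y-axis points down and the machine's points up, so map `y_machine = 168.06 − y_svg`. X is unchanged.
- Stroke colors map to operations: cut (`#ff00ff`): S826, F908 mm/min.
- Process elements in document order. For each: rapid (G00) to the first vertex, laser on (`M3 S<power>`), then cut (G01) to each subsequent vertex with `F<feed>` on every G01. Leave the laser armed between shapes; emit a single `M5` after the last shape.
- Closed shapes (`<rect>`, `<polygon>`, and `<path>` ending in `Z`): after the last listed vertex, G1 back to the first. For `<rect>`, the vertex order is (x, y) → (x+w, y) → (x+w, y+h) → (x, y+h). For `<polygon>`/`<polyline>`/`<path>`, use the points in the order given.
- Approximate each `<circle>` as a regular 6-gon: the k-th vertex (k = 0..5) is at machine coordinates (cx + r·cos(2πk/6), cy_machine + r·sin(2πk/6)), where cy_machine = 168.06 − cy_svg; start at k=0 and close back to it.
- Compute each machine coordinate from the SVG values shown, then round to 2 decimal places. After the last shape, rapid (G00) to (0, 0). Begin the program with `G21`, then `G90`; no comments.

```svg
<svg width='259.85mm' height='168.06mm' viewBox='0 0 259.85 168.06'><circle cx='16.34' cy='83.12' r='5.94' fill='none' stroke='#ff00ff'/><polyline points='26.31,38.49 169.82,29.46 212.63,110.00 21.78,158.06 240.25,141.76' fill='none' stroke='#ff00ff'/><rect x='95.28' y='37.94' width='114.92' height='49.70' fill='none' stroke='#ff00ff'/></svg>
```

viewBox `0 0 259.85 168.06` with mm width/height → 1 unit = 1 mm. Flip: y_m = 168.06 − y_svg.

**Shape 1** — `<circle>` circle, stroke `#ff00ff` → cut (S826, F908). Machine vertices: (22.28,84.94) → (19.31,90.08) → (13.37,90.08) → (10.40,84.94) → (13.37,79.80) → (19.31,79.80) → (22.28,84.94). Closed: final G1 returns to the first vertex.

**Shape 2** — `<polyline>` open polyline, stroke `#ff00ff` → cut (S826, F908). Machine vertices: (26.31,129.57) → (169.82,138.60) → (212.63,58.06) → (21.78,10.00) → (240.25,26.30). Open path.

**Shape 3** — `<rect>` rectangle, stroke `#ff00ff` → cut (S826, F908). Machine vertices: (95.28,130.12) → (210.20,130.12) → (210.20,80.42) → (95.28,80.42) → (95.28,130.12). Closed: final G1 returns to the first vertex.

G21
G90
G00 X22.28 Y84.94
M3 S826
G01 X19.31 Y90.08 F908
G01 X13.37 Y90.08 F908
G01 X10.40 Y84.94 F908
G01 X13.37 Y79.80 F908
G01 X19.31 Y79.80 F908
G01 X22.28 Y84.94 F908
G00 X26.31 Y129.57
M3 S826
G01 X169.82 Y138.60 F908
G01 X212.63 Y58.06 F908
G01 X21.78 Y10.00 F908
G01 X240.25 Y26.30 F908
G00 X95.28 Y130.12
M3 S826
G01 X210.20 Y130.12 F908
G01 X210.20 Y80.42 F908
G01 X95.28 Y80.42 F908
G01 X95.28 Y130.12 F908
M5
G00 X0.00 Y0.00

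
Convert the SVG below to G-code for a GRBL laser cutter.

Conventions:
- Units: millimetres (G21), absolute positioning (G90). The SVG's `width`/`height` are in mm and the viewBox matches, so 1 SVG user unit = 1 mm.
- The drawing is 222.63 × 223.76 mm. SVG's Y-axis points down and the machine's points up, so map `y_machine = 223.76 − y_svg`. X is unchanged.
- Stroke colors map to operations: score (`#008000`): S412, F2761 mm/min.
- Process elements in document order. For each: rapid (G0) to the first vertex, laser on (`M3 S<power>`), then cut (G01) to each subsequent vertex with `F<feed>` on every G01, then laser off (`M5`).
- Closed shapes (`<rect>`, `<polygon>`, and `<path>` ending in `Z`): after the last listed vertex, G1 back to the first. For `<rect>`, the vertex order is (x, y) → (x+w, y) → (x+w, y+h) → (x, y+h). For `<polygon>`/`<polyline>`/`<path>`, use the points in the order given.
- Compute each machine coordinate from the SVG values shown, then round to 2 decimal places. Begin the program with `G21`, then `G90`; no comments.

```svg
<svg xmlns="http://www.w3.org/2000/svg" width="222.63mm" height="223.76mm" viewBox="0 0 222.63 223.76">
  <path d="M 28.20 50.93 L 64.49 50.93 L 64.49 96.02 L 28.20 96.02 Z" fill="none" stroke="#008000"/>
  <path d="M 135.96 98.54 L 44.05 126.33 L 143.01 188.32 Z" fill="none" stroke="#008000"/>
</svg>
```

G21
G90
G0 X28.20 Y172.83
M3 S412
G01 X64.49 Y172.83 F2761
G01 X64.49 Y127.74 F2761
G01 X28.20 Y127.74 F2761
G01 X28.20 Y172.83 F2761
M5
G0 X135.96 Y125.22
M3 S412
G01 X44.05 Y97.43 F2761
G01 X143.01 Y35.44 F2761
G01 X135.96 Y125.22 F2761
M5

1 u = 1 mm; y_m = 223.76 − y.

[1] `<path>` rectangle, #008000→score S412 F2761: (28.20,172.83) → (64.49,172.83) → (64.49,127.74) → (28.20,127.74) → (28.20,172.83) (closed)

[2] `<path>` closed polygon, #008000→score S412 F2761: (135.96,125.22) → (44.05,97.43) → (143.01,35.44) → (135.96,125.22) (closed)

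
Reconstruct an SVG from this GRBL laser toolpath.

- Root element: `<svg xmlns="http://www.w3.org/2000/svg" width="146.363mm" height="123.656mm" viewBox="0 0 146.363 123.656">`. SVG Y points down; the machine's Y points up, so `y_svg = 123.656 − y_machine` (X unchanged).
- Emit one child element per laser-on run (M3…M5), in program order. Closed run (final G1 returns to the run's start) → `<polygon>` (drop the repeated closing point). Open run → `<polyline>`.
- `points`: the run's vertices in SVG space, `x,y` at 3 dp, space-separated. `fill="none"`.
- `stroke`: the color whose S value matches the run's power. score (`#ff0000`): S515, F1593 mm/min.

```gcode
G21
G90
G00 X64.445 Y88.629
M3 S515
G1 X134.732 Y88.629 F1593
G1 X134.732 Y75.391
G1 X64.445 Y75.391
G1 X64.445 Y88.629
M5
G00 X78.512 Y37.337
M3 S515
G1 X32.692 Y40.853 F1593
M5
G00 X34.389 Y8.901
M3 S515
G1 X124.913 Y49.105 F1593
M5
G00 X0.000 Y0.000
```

y_svg = 123.656 − y_m. Every run uses S515, so all elements get stroke `#ff0000` (score).

[1] closed run; points: 64.445,35.027 134.732,35.027 134.732,48.265 64.445,48.265

[2] open run; points: 78.512,86.319 32.692,82.803

[3] open run; points: 34.389,114.755 124.913,74.551

<svg xmlns="http://www.w3.org/2000/svg" width="146.363mm" height="123.656mm" viewBox="0 0 146.363 123.656">
  <polygon points="64.445,35.027 134.732,35.027 134.732,48.265 64.445,48.265" fill="none" stroke="#ff0000"/>
  <polyline points="78.512,86.319 32.692,82.803" fill="none" stroke="#ff0000"/>
  <polyline points="34.389,114.755 124.913,74.551" fill="none" stroke="#ff0000"/>
</svg>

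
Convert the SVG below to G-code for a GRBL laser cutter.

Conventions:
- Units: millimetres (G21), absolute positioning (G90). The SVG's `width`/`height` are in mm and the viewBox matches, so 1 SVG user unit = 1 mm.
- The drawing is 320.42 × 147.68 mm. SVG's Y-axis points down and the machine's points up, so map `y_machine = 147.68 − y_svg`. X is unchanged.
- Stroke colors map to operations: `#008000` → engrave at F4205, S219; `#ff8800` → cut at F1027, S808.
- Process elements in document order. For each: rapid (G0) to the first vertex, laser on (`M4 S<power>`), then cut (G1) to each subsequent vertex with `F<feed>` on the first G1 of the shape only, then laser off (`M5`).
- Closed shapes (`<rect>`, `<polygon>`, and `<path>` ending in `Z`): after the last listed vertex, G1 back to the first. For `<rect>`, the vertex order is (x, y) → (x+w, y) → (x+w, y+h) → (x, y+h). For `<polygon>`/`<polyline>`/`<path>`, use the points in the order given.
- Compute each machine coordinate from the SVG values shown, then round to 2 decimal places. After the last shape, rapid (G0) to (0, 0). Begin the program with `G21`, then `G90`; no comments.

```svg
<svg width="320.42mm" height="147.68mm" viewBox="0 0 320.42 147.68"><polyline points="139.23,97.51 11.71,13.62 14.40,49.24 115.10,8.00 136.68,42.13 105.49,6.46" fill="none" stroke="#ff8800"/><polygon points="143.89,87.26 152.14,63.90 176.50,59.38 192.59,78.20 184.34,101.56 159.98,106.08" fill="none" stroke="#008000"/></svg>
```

G21
G90
G0 X139.23 Y50.17
M4 S808
G1 X11.71 Y134.06 F1027
G1 X14.40 Y98.44
G1 X115.10 Y139.68
G1 X136.68 Y105.55
G1 X105.49 Y141.22
M5
G0 X143.89 Y60.42
M4 S219
G1 X152.14 Y83.78 F4205
G1 X176.50 Y88.30
G1 X192.59 Y69.48
G1 X184.34 Y46.12
G1 X159.98 Y41.60
G1 X143.89 Y60.42
M5
G0 X0.00 Y0.00

viewBox `0 0 320.42 147.68` with mm width/height → 1 unit = 1 mm. Flip: y_m = 147.68 − y_svg.

**Shape 1** — `<polyline>` open polyline, stroke `#ff8800` → cut (S808, F1027). Machine vertices: (139.23,50.17) → (11.71,134.06) → (14.40,98.44) → (115.10,139.68) → (136.68,105.55) → (105.49,141.22). Open path.

**Shape 2** — `<polygon>` regular polygon, stroke `#008000` → engrave (S219, F4205). Machine vertices: (143.89,60.42) → (152.14,83.78) → (176.50,88.30) → (192.59,69.48) → (184.34,46.12) → (159.98,41.60) → (143.89,60.42). Closed: final G1 returns to the first vertex.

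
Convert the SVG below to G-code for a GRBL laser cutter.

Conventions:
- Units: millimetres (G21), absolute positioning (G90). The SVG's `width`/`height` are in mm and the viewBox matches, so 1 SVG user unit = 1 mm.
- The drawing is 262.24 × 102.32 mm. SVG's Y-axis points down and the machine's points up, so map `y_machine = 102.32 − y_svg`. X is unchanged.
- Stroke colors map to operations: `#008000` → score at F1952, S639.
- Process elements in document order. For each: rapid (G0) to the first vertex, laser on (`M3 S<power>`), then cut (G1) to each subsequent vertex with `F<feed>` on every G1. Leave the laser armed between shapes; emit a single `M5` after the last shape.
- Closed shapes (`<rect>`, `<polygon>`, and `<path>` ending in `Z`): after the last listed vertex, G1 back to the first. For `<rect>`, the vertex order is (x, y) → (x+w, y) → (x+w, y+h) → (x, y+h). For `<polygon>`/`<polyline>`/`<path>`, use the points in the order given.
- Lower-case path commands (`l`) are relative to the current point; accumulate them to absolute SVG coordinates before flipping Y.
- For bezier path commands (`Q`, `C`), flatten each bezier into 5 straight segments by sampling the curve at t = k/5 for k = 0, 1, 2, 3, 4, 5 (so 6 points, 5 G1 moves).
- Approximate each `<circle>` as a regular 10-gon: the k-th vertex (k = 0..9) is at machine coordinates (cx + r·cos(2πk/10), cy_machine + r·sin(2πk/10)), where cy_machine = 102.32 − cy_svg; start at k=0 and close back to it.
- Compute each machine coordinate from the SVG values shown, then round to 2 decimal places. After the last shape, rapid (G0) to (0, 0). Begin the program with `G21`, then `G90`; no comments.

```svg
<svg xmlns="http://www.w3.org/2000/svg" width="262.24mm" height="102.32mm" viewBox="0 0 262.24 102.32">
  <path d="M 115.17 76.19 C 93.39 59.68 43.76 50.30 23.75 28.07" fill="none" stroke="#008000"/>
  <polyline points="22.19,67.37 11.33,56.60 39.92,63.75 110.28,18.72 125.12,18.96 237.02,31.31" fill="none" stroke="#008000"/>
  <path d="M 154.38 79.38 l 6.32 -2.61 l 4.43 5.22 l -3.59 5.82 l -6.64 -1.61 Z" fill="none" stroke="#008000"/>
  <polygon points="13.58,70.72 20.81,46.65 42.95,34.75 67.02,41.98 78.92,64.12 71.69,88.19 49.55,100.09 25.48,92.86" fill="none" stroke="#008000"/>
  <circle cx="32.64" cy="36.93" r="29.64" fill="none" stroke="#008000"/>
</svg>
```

Since the viewBox matches the mm dimensions, user units are millimetres directly. The only transform is the Y-flip y_m = 102.32 − y_svg.

Shape 1 is a cubic bezier drawn with `<path>`. Its stroke #008000 means score at S639, F1952. After flipping Y the toolpath is (115.17,26.13) → (99.22,35.34) → (79.34,43.80) → (58.30,52.46) → (38.85,62.29) → (23.75,74.25).

Shape 2 is a open polyline drawn with `<polyline>`. Its stroke #008000 means score at S639, F1952. After flipping Y the toolpath is (22.19,34.95) → (11.33,45.72) → (39.92,38.57) → (110.28,83.60) → (125.12,83.36) → (237.02,71.01).

Shape 3 is a regular polygon drawn with `<path>`. Its stroke #008000 means score at S639, F1952. After flipping Y the toolpath is (154.38,22.94) → (160.70,25.55) → (165.13,20.33) → (161.54,14.51) → (154.90,16.12) → (154.38,22.94), returning to the start.

Shape 4 is a regular polygon drawn with `<polygon>`. Its stroke #008000 means score at S639, F1952. After flipping Y the toolpath is (13.58,31.60) → (20.81,55.67) → (42.95,67.57) → (67.02,60.34) → (78.92,38.20) → (71.69,14.13) → (49.55,2.23) → (25.48,9.46) → (13.58,31.60), returning to the start.

Shape 5 is a circle drawn with `<circle>`. Its stroke #008000 means score at S639, F1952. After flipping Y the toolpath is (62.28,65.39) → (56.62,82.81) → (41.80,93.58) → (23.48,93.58) → (8.66,82.81) → (3.00,65.39) → (8.66,47.97) → (23.48,37.20) → (41.80,37.20) → (56.62,47.97) → (62.28,65.39), returning to the start.

G21
G90
G0 X115.17 Y26.13
M3 S639
G1 X99.22 Y35.34 F1952
G1 X79.34 Y43.80 F1952
G1 X58.30 Y52.46 F1952
G1 X38.85 Y62.29 F1952
G1 X23.75 Y74.25 F1952
G0 X22.19 Y34.95
M3 S639
G1 X11.33 Y45.72 F1952
G1 X39.92 Y38.57 F1952
G1 X110.28 Y83.60 F1952
G1 X125.12 Y83.36 F1952
G1 X237.02 Y71.01 F1952
G0 X154.38 Y22.94
M3 S639
G1 X160.70 Y25.55 F1952
G1 X165.13 Y20.33 F1952
G1 X161.54 Y14.51 F1952
G1 X154.90 Y16.12 F1952
G1 X154.38 Y22.94 F1952
G0 X13.58 Y31.60
M3 S639
G1 X20.81 Y55.67 F1952
G1 X42.95 Y67.57 F1952
G1 X67.02 Y60.34 F1952
G1 X78.92 Y38.20 F1952
G1 X71.69 Y14.13 F1952
G1 X49.55 Y2.23 F1952
G1 X25.48 Y9.46 F1952
G1 X13.58 Y31.60 F1952
G0 X62.28 Y65.39
M3 S639
G1 X56.62 Y82.81 F1952
G1 X41.80 Y93.58 F1952
G1 X23.48 Y93.58 F1952
G1 X8.66 Y82.81 F1952
G1 X3.00 Y65.39 F1952
G1 X8.66 Y47.97 F1952
G1 X23.48 Y37.20 F1952
G1 X41.80 Y37.20 F1952
G1 X56.62 Y47.97 F1952
G1 X62.28 Y65.39 F1952
M5
G0 X0.00 Y0.00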